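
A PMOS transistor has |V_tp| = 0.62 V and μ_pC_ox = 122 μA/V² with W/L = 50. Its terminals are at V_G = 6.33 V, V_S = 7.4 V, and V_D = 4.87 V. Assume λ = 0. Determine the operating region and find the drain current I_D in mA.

Saturation; I_D = 0.618 mA

V_SG = V_S − V_G = 7.4 − 6.33 = 1.07 V; V_SD = V_S − V_D = 7.4 − 4.87 = 2.53 V.
k_p = μ_pC_ox · (W/L) = 6.1 mA/V².
V_ov = V_SG − |V_tp| = 1.07 − 0.62 = 0.45 V.
Since V_SD = 2.53 V ≥ V_ov = 0.45 V, the device is in saturation.
I_D = ½ k_p V_ov² = 0.5 × 6.1 × 0.45² = 0.618 mA.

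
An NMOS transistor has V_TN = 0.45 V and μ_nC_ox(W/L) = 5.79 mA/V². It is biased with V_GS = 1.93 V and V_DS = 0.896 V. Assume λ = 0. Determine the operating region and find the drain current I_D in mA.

V_ov = V_GS − V_TN = 1.93 − 0.45 = 1.48 V.
Since V_DS = 0.896 V < V_ov = 1.48 V, the device is in the triode region.
I_D = k_n [V_ov · V_DS − ½ V_DS²] = 5.79 × [1.48 × 0.896 − 0.5 × 0.896²] = 5.35 mA.

Triode; I_D = 5.35 mA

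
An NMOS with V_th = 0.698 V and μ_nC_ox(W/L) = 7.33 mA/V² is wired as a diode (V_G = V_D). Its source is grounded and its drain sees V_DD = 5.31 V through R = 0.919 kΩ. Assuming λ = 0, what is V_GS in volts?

V_GS = 1.73 V

With gate tied to drain, V_GS = V_DS ≥ V_GS − V_th, so the device is in saturation.
KCL at the drain: ½ k_n (V_GS − V_th)² = (V_DD − V_GS)/R.
Let x = V_GS − 0.698. Then 3.37 x² + x − 4.612 = 0, giving x = 1.03 V (positive root), so V_GS = 1.73 V.
I_D = (V_DD − V_GS)/R = (5.31 − 1.73) / 0.919 = 3.9 mA.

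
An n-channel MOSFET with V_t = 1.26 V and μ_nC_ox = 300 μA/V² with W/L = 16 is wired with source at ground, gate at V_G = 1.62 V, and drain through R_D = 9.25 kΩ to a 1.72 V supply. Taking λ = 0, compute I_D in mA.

V_GS = V_G = 1.62 V, so V_ov = 1.62 − 1.26 = 0.36 V.
k_n = μ_nC_ox · (W/L) = 4.8 mA/V².
Assume saturation: I_D = ½ k_n V_ov² = 0.5 × 4.8 × 0.36² = 0.311 mA, giving V_DS = V_DD − I_D R_D = 1.72 − 0.311 × 9.25 = -1.16 V.
But -1.16 V < V_ov = 0.36 V, so the device is actually in triode.
In triode I_D = k_n[V_ov V_DS − ½ V_DS²] and I_D = (V_DD − V_DS)/R_D. Equating: 22.2 V_DS² − 16.98 V_DS + 1.72 = 0, giving V_DS = 0.12 V (the root below V_ov).
I_D = (1.72 − 0.12) / 9.25 = 0.173 mA.

I_D = 0.173 mA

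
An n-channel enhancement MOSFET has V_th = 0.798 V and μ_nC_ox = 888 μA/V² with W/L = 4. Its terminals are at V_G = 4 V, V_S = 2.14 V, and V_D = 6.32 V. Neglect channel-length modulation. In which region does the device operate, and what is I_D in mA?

V_GS = V_G − V_S = 4 − 2.14 = 1.86 V; V_DS = V_D − V_S = 6.32 − 2.14 = 4.18 V.
k_n = μ_nC_ox · (W/L) = 3.552 mA/V².
V_ov = V_GS − V_th = 1.86 − 0.798 = 1.06 V.
Since V_DS = 4.18 V ≥ V_ov = 1.06 V, the device is in saturation.
I_D = ½ k_n V_ov² = 0.5 × 3.552 × 1.06² = 2 mA.

Saturation; I_D = 2.00 mA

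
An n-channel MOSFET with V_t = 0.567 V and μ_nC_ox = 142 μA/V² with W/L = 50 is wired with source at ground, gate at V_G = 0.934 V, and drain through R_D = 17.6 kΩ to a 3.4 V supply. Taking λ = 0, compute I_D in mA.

V_GS = V_G = 0.934 V, so V_ov = 0.934 − 0.567 = 0.367 V.
k_n = μ_nC_ox · (W/L) = 7.1 mA/V².
Assume saturation: I_D = ½ k_n V_ov² = 0.5 × 7.1 × 0.367² = 0.478 mA, giving V_DS = V_DD − I_D R_D = 3.4 − 0.478 × 17.6 = -5.02 V.
But -5.02 V < V_ov = 0.367 V, so the device is actually in triode.
In triode I_D = k_n[V_ov V_DS − ½ V_DS²] and I_D = (V_DD − V_DS)/R_D. Equating: 62.5 V_DS² − 46.86 V_DS + 3.4 = 0, giving V_DS = 0.0814 V (the root below V_ov).
I_D = (3.4 − 0.0814) / 17.6 = 0.189 mA.

I_D = 0.189 mA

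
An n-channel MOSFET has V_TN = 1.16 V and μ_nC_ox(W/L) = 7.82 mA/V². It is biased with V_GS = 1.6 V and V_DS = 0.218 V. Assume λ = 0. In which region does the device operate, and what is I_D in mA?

Triode; I_D = 0.564 mA

V_ov = V_GS − V_TN = 1.6 − 1.16 = 0.44 V.
Since V_DS = 0.218 V < V_ov = 0.44 V, the device is in the triode region.
I_D = k_n [V_ov · V_DS − ½ V_DS²] = 7.82 × [0.44 × 0.218 − 0.5 × 0.218²] = 0.564 mA.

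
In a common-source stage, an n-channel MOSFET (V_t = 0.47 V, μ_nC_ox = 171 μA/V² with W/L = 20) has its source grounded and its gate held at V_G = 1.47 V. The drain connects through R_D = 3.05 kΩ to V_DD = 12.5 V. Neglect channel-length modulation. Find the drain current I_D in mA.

V_GS = V_G = 1.47 V, so V_ov = 1.47 − 0.47 = 1 V.
k_n = μ_nC_ox · (W/L) = 3.42 mA/V².
Assume saturation: I_D = ½ k_n V_ov² = 0.5 × 3.42 × 1² = 1.71 mA, giving V_DS = V_DD − I_D R_D = 12.5 − 1.71 × 3.05 = 7.28 V.
V_DS = 7.28 V ≥ V_ov = 1 V, confirming saturation.

I_D = 1.71 mA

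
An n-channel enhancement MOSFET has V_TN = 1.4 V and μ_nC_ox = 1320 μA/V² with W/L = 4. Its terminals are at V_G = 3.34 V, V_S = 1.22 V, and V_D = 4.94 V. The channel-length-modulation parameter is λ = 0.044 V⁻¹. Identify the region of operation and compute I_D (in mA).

V_GS = V_G − V_S = 3.34 − 1.22 = 2.12 V; V_DS = V_D − V_S = 4.94 − 1.22 = 3.72 V.
k_n = μ_nC_ox · (W/L) = 5.28 mA/V².
V_ov = V_GS − V_TN = 2.12 − 1.4 = 0.72 V.
Since V_DS = 3.72 V ≥ V_ov = 0.72 V, the device is in saturation.
I_D = ½ k_n V_ov² (1 + λ V_DS) = 0.5 × 5.28 × 0.72² × (1 + 0.044 × 3.72) = 1.59 mA.

Saturation; I_D = 1.59 mA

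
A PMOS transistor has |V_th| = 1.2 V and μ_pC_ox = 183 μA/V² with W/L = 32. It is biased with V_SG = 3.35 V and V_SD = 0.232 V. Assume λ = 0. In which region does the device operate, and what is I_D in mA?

Triode; I_D = 2.76 mA

k_p = μ_pC_ox · (W/L) = 5.856 mA/V².
V_ov = V_SG − |V_th| = 3.35 − 1.2 = 2.15 V.
Since V_SD = 0.232 V < V_ov = 2.15 V, the device is in the triode region.
I_D = k_p [V_ov · V_SD − ½ V_SD²] = 5.856 × [2.15 × 0.232 − 0.5 × 0.232²] = 2.76 mA.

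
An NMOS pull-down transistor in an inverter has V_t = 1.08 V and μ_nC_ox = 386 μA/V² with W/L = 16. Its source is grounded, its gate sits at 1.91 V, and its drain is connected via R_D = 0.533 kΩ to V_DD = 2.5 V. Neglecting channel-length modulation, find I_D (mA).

I_D = 2.13 mA

V_GS = V_G = 1.91 V, so V_ov = 1.91 − 1.08 = 0.83 V.
k_n = μ_nC_ox · (W/L) = 6.176 mA/V².
Assume saturation: I_D = ½ k_n V_ov² = 0.5 × 6.176 × 0.83² = 2.13 mA, giving V_DS = V_DD − I_D R_D = 2.5 − 2.13 × 0.533 = 1.37 V.
V_DS = 1.37 V ≥ V_ov = 0.83 V, confirming saturation.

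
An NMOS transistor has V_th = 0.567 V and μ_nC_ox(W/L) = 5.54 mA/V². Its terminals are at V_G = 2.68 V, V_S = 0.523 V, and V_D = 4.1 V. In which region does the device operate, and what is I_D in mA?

Saturation; I_D = 7.00 mA

V_GS = V_G − V_S = 2.68 − 0.523 = 2.16 V; V_DS = V_D − V_S = 4.1 − 0.523 = 3.58 V.
V_ov = V_GS − V_th = 2.16 − 0.567 = 1.59 V.
Since V_DS = 3.58 V ≥ V_ov = 1.59 V, the device is in saturation.
I_D = ½ k_n V_ov² = 0.5 × 5.54 × 1.59² = 7 mA.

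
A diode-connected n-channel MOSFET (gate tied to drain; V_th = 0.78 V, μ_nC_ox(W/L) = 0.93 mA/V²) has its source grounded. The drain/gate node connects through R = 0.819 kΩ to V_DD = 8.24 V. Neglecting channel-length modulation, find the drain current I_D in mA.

I_D = 5.07 mA

With gate tied to drain, V_GS = V_DS ≥ V_GS − V_th, so the device is in saturation.
KCL at the drain: ½ k_n (V_GS − V_th)² = (V_DD − V_GS)/R.
Let x = V_GS − 0.78. Then 0.381 x² + x − 7.46 = 0, giving x = 3.3 V (positive root), so V_GS = 4.08 V.
I_D = (V_DD − V_GS)/R = (8.24 − 4.08) / 0.819 = 5.07 mA.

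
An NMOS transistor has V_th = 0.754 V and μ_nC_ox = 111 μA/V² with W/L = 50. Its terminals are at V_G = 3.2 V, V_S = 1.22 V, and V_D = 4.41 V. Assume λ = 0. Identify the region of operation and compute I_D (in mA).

V_GS = V_G − V_S = 3.2 − 1.22 = 1.98 V; V_DS = V_D − V_S = 4.41 − 1.22 = 3.19 V.
k_n = μ_nC_ox · (W/L) = 5.55 mA/V².
V_ov = V_GS − V_th = 1.98 − 0.754 = 1.23 V.
Since V_DS = 3.19 V ≥ V_ov = 1.23 V, the device is in saturation.
I_D = ½ k_n V_ov² = 0.5 × 5.55 × 1.23² = 4.17 mA.

Saturation; I_D = 4.17 mA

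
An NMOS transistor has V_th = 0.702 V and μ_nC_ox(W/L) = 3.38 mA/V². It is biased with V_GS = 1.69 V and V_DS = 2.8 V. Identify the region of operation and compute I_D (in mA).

V_ov = V_GS − V_th = 1.69 − 0.702 = 0.988 V.
Since V_DS = 2.8 V ≥ V_ov = 0.988 V, the device is in saturation.
I_D = ½ k_n V_ov² = 0.5 × 3.38 × 0.988² = 1.65 mA.

Saturation; I_D = 1.65 mA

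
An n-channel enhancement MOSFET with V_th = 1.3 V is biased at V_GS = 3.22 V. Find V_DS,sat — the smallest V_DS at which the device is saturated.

V_DS,sat = 1.92 V

The boundary between triode and saturation is V_DS = V_GS − V_th = V_ov.
V_ov = 3.22 − 1.3 = 1.92 V.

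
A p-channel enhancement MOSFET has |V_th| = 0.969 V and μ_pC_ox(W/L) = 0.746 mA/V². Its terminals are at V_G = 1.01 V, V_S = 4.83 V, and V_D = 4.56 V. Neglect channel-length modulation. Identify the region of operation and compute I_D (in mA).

Triode; I_D = 0.547 mA

V_SG = V_S − V_G = 4.83 − 1.01 = 3.82 V; V_SD = V_S − V_D = 4.83 − 4.56 = 0.27 V.
V_ov = V_SG − |V_th| = 3.82 − 0.969 = 2.85 V.
Since V_SD = 0.27 V < V_ov = 2.85 V, the device is in the triode region.
I_D = k_p [V_ov · V_SD − ½ V_SD²] = 0.746 × [2.85 × 0.27 − 0.5 × 0.27²] = 0.547 mA.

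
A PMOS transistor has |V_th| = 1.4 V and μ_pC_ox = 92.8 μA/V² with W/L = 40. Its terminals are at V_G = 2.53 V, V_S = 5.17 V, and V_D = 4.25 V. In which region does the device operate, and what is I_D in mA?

V_SG = V_S − V_G = 5.17 − 2.53 = 2.64 V; V_SD = V_S − V_D = 5.17 − 4.25 = 0.92 V.
k_p = μ_pC_ox · (W/L) = 3.712 mA/V².
V_ov = V_SG − |V_th| = 2.64 − 1.4 = 1.24 V.
Since V_SD = 0.92 V < V_ov = 1.24 V, the device is in the triode region.
I_D = k_p [V_ov · V_SD − ½ V_SD²] = 3.712 × [1.24 × 0.92 − 0.5 × 0.92²] = 2.66 mA.

Triode; I_D = 2.66 mA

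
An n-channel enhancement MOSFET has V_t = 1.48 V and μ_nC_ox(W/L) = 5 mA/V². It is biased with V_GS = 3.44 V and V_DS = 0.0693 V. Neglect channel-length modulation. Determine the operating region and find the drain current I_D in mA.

V_ov = V_GS − V_t = 3.44 − 1.48 = 1.96 V.
Since V_DS = 0.0693 V < V_ov = 1.96 V, the device is in the triode region.
I_D = k_n [V_ov · V_DS − ½ V_DS²] = 5 × [1.96 × 0.0693 − 0.5 × 0.0693²] = 0.667 mA.

Triode; I_D = 0.667 mA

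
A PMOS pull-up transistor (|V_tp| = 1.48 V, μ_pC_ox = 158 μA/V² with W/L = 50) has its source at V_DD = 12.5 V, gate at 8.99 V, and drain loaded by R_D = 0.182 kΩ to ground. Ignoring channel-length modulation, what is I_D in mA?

I_D = 16.3 mA

V_SG = V_DD − V_G = 12.5 − 8.99 = 3.51 V, so V_ov = 3.51 − 1.48 = 2.03 V.
k_p = μ_pC_ox · (W/L) = 7.9 mA/V².
Assume saturation: I_D = ½ k_p V_ov² = 0.5 × 7.9 × 2.03² = 16.3 mA, giving V_SD = V_DD − I_D R_D = 12.5 − 16.3 × 0.182 = 9.54 V.
V_SD = 9.54 V ≥ V_ov = 2.03 V, confirming saturation.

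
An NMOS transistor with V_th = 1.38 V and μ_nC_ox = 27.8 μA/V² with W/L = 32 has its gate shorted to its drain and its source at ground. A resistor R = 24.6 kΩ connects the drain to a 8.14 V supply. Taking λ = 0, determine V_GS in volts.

With gate tied to drain, V_GS = V_DS ≥ V_GS − V_th, so the device is in saturation.
k_n = μ_nC_ox · (W/L) = 0.8896 mA/V².
KCL at the drain: ½ k_n (V_GS − V_th)² = (V_DD − V_GS)/R.
Let x = V_GS − 1.38. Then 10.9 x² + x − 6.76 = 0, giving x = 0.742 V (positive root), so V_GS = 2.12 V.
I_D = (V_DD − V_GS)/R = (8.14 − 2.12) / 24.6 = 0.245 mA.

V_GS = 2.12 V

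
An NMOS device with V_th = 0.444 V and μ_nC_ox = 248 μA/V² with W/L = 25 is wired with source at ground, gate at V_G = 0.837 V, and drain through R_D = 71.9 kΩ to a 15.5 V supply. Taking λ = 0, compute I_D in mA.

I_D = 0.214 mA

V_GS = V_G = 0.837 V, so V_ov = 0.837 − 0.444 = 0.393 V.
k_n = μ_nC_ox · (W/L) = 6.2 mA/V².
Assume saturation: I_D = ½ k_n V_ov² = 0.5 × 6.2 × 0.393² = 0.479 mA, giving V_DS = V_DD − I_D R_D = 15.5 − 0.479 × 71.9 = -18.9 V.
But -18.9 V < V_ov = 0.393 V, so the device is actually in triode.
In triode I_D = k_n[V_ov V_DS − ½ V_DS²] and I_D = (V_DD − V_DS)/R_D. Equating: 223 V_DS² − 176.2 V_DS + 15.5 = 0, giving V_DS = 0.101 V (the root below V_ov).
I_D = (15.5 − 0.101) / 71.9 = 0.214 mA.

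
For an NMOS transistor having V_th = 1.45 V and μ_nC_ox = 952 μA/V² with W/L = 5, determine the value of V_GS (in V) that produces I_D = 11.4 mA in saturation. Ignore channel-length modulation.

k_n = μ_nC_ox · (W/L) = 4.76 mA/V².
In saturation I_D = ½ k_n (V_GS − V_th)², so V_GS − V_th = √(2 I_D / k_n) = √(2 × 11.4 / 4.76) = 2.19 V.
V_GS = 1.45 + 2.19 = 3.64 V.

V_GS = 3.64 V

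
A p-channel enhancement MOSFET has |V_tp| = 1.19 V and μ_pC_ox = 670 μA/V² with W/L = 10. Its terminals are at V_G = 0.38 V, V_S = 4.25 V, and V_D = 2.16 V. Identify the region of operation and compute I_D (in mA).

V_SG = V_S − V_G = 4.25 − 0.38 = 3.87 V; V_SD = V_S − V_D = 4.25 − 2.16 = 2.09 V.
k_p = μ_pC_ox · (W/L) = 6.7 mA/V².
V_ov = V_SG − |V_tp| = 3.87 − 1.19 = 2.68 V.
Since V_SD = 2.09 V < V_ov = 2.68 V, the device is in the triode region.
I_D = k_p [V_ov · V_SD − ½ V_SD²] = 6.7 × [2.68 × 2.09 − 0.5 × 2.09²] = 22.9 mA.

Triode; I_D = 22.9 mA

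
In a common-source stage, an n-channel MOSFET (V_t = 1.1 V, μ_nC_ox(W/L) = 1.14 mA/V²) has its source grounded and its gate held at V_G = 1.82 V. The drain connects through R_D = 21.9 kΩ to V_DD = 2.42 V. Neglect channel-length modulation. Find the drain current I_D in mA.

V_GS = V_G = 1.82 V, so V_ov = 1.82 − 1.1 = 0.72 V.
Assume saturation: I_D = ½ k_n V_ov² = 0.5 × 1.14 × 0.72² = 0.295 mA, giving V_DS = V_DD − I_D R_D = 2.42 − 0.295 × 21.9 = -4.05 V.
But -4.05 V < V_ov = 0.72 V, so the device is actually in triode.
In triode I_D = k_n[V_ov V_DS − ½ V_DS²] and I_D = (V_DD − V_DS)/R_D. Equating: 12.5 V_DS² − 18.98 V_DS + 2.42 = 0, giving V_DS = 0.141 V (the root below V_ov).
I_D = (2.42 − 0.141) / 21.9 = 0.104 mA.

I_D = 0.104 mA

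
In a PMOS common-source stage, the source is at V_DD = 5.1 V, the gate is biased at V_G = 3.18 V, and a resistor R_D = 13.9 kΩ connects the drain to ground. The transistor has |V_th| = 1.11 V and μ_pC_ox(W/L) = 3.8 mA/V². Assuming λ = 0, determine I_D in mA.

I_D = 0.358 mA

V_SG = V_DD − V_G = 5.1 − 3.18 = 1.92 V, so V_ov = 1.92 − 1.11 = 0.81 V.
Assume saturation: I_D = ½ k_p V_ov² = 0.5 × 3.8 × 0.81² = 1.25 mA, giving V_SD = V_DD − I_D R_D = 5.1 − 1.25 × 13.9 = -12.2 V.
But -12.2 V < V_ov = 0.81 V, so the device is actually in triode.
In triode I_D = k_p[V_ov V_SD − ½ V_SD²] and I_D = (V_DD − V_SD)/R_D. Equating: 26.4 V_SD² − 43.78 V_SD + 5.1 = 0, giving V_SD = 0.126 V (the root below V_ov).
I_D = (5.1 − 0.126) / 13.9 = 0.358 mA.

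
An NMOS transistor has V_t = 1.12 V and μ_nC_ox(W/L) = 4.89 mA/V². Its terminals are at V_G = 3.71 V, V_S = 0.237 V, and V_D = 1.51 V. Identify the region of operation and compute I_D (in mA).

V_GS = V_G − V_S = 3.71 − 0.237 = 3.47 V; V_DS = V_D − V_S = 1.51 − 0.237 = 1.27 V.
V_ov = V_GS − V_t = 3.47 − 1.12 = 2.35 V.
Since V_DS = 1.27 V < V_ov = 2.35 V, the device is in the triode region.
I_D = k_n [V_ov · V_DS − ½ V_DS²] = 4.89 × [2.35 × 1.27 − 0.5 × 1.27²] = 10.7 mA.

Triode; I_D = 10.7 mA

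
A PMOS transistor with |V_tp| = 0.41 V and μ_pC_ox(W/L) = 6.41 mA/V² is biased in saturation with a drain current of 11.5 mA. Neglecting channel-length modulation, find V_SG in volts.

V_SG = 2.30 V

In saturation I_D = ½ k_p (V_SG − |V_tp|)², so V_SG − |V_tp| = √(2 I_D / k_p) = √(2 × 11.5 / 6.41) = 1.89 V.
V_SG = 0.41 + 1.89 = 2.3 V.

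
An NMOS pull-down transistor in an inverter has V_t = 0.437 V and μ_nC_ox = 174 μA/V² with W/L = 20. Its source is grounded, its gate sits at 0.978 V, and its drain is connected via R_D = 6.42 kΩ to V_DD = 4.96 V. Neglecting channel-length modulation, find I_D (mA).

V_GS = V_G = 0.978 V, so V_ov = 0.978 − 0.437 = 0.541 V.
k_n = μ_nC_ox · (W/L) = 3.48 mA/V².
Assume saturation: I_D = ½ k_n V_ov² = 0.5 × 3.48 × 0.541² = 0.509 mA, giving V_DS = V_DD − I_D R_D = 4.96 − 0.509 × 6.42 = 1.69 V.
V_DS = 1.69 V ≥ V_ov = 0.541 V, confirming saturation.

I_D = 0.509 mA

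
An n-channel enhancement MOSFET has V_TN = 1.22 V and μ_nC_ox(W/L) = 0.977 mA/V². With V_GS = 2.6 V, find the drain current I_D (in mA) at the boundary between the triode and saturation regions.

At the boundary V_DS = V_ov = V_GS − V_TN = 2.6 − 1.22 = 1.38 V.
I_D = ½ k_n V_ov² = 0.5 × 0.977 × 1.38² = 0.93 mA.

I_D = 0.930 mA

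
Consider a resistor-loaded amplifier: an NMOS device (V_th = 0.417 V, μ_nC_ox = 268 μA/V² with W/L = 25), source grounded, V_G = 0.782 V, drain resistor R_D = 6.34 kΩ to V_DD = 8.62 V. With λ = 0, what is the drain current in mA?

V_GS = V_G = 0.782 V, so V_ov = 0.782 − 0.417 = 0.365 V.
k_n = μ_nC_ox · (W/L) = 6.7 mA/V².
Assume saturation: I_D = ½ k_n V_ov² = 0.5 × 6.7 × 0.365² = 0.446 mA, giving V_DS = V_DD − I_D R_D = 8.62 − 0.446 × 6.34 = 5.79 V.
V_DS = 5.79 V ≥ V_ov = 0.365 V, confirming saturation.

I_D = 0.446 mA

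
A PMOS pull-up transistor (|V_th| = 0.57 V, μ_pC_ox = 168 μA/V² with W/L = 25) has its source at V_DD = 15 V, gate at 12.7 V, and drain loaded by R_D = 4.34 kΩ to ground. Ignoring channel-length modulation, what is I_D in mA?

I_D = 3.33 mA

V_SG = V_DD − V_G = 15 − 12.7 = 2.3 V, so V_ov = 2.3 − 0.57 = 1.73 V.
k_p = μ_pC_ox · (W/L) = 4.2 mA/V².
Assume saturation: I_D = ½ k_p V_ov² = 0.5 × 4.2 × 1.73² = 6.29 mA, giving V_SD = V_DD − I_D R_D = 15 − 6.29 × 4.34 = -12.3 V.
But -12.3 V < V_ov = 1.73 V, so the device is actually in triode.
In triode I_D = k_p[V_ov V_SD − ½ V_SD²] and I_D = (V_DD − V_SD)/R_D. Equating: 9.11 V_SD² − 32.53 V_SD + 15 = 0, giving V_SD = 0.544 V (the root below V_ov).
I_D = (15 − 0.544) / 4.34 = 3.33 mA.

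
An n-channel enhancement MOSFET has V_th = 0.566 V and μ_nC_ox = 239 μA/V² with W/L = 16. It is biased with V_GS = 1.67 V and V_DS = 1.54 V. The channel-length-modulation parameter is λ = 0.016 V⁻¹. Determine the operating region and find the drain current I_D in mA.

Saturation; I_D = 2.39 mA

k_n = μ_nC_ox · (W/L) = 3.824 mA/V².
V_ov = V_GS − V_th = 1.67 − 0.566 = 1.1 V.
Since V_DS = 1.54 V ≥ V_ov = 1.1 V, the device is in saturation.
I_D = ½ k_n V_ov² (1 + λ V_DS) = 0.5 × 3.824 × 1.1² × (1 + 0.016 × 1.54) = 2.39 mA.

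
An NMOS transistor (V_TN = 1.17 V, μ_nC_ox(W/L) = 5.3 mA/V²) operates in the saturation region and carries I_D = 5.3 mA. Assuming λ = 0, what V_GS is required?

V_GS = 2.58 V

In saturation I_D = ½ k_n (V_GS − V_TN)², so V_GS − V_TN = √(2 I_D / k_n) = √(2 × 5.3 / 5.3) = 1.41 V.
V_GS = 1.17 + 1.41 = 2.58 V.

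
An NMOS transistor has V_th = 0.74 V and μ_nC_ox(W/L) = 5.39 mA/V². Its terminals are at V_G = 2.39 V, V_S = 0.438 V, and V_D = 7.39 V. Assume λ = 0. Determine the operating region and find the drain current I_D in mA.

V_GS = V_G − V_S = 2.39 − 0.438 = 1.95 V; V_DS = V_D − V_S = 7.39 − 0.438 = 6.95 V.
V_ov = V_GS − V_th = 1.95 − 0.74 = 1.21 V.
Since V_DS = 6.95 V ≥ V_ov = 1.21 V, the device is in saturation.
I_D = ½ k_n V_ov² = 0.5 × 5.39 × 1.21² = 3.96 mA.

Saturation; I_D = 3.96 mA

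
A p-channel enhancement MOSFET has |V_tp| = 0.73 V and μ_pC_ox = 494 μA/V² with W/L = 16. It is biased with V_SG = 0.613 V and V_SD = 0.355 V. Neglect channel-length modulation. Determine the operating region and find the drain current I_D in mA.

V_SG = 0.613 V < |V_tp| = 0.73 V, so the transistor is in cutoff.

Cutoff; I_D = 0 mA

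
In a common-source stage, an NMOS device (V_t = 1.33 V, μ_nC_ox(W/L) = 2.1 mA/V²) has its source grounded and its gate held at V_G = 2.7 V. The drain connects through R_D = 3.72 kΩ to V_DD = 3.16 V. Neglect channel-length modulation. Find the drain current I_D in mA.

I_D = 0.769 mA

V_GS = V_G = 2.7 V, so V_ov = 2.7 − 1.33 = 1.37 V.
Assume saturation: I_D = ½ k_n V_ov² = 0.5 × 2.1 × 1.37² = 1.97 mA, giving V_DS = V_DD − I_D R_D = 3.16 − 1.97 × 3.72 = -4.17 V.
But -4.17 V < V_ov = 1.37 V, so the device is actually in triode.
In triode I_D = k_n[V_ov V_DS − ½ V_DS²] and I_D = (V_DD − V_DS)/R_D. Equating: 3.91 V_DS² − 11.7 V_DS + 3.16 = 0, giving V_DS = 0.3 V (the root below V_ov).
I_D = (3.16 − 0.3) / 3.72 = 0.769 mA.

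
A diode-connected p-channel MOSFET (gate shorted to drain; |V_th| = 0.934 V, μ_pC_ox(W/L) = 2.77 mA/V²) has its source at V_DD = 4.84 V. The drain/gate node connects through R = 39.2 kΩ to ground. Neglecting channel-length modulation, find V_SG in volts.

With gate tied to drain, V_SG = V_SD ≥ V_SG − |V_th|, so the device is in saturation.
KCL at the drain: ½ k_p (V_SG − |V_th|)² = (V_DD − V_SG)/R.
Let x = V_SG − 0.934. Then 54.3 x² + x − 3.906 = 0, giving x = 0.259 V (positive root), so V_SG = 1.19 V.
I_D = (V_DD − V_SG)/R = (4.84 − 1.19) / 39.2 = 0.093 mA.

V_SG = 1.19 V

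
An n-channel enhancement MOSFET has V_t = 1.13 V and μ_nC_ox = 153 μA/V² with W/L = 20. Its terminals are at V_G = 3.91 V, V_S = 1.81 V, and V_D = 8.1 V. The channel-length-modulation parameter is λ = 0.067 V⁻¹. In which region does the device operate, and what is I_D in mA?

Saturation; I_D = 2.05 mA

V_GS = V_G − V_S = 3.91 − 1.81 = 2.1 V; V_DS = V_D − V_S = 8.1 − 1.81 = 6.29 V.
k_n = μ_nC_ox · (W/L) = 3.06 mA/V².
V_ov = V_GS − V_t = 2.1 − 1.13 = 0.97 V.
Since V_DS = 6.29 V ≥ V_ov = 0.97 V, the device is in saturation.
I_D = ½ k_n V_ov² (1 + λ V_DS) = 0.5 × 3.06 × 0.97² × (1 + 0.067 × 6.29) = 2.05 mA.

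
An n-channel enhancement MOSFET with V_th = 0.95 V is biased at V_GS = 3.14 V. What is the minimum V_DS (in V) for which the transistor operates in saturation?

The boundary between triode and saturation is V_DS = V_GS − V_th = V_ov.
V_ov = 3.14 − 0.95 = 2.19 V.

V_DS,sat = 2.19 V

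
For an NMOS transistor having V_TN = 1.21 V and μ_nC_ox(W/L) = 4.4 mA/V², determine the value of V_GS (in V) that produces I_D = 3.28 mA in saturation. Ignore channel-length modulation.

In saturation I_D = ½ k_n (V_GS − V_TN)², so V_GS − V_TN = √(2 I_D / k_n) = √(2 × 3.28 / 4.4) = 1.22 V.
V_GS = 1.21 + 1.22 = 2.43 V.

V_GS = 2.43 V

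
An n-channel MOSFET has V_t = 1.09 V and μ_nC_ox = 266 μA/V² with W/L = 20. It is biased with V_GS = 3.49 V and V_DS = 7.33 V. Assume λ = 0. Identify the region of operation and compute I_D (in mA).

Saturation; I_D = 15.3 mA

k_n = μ_nC_ox · (W/L) = 5.32 mA/V².
V_ov = V_GS − V_t = 3.49 − 1.09 = 2.4 V.
Since V_DS = 7.33 V ≥ V_ov = 2.4 V, the device is in saturation.
I_D = ½ k_n V_ov² = 0.5 × 5.32 × 2.4² = 15.3 mA.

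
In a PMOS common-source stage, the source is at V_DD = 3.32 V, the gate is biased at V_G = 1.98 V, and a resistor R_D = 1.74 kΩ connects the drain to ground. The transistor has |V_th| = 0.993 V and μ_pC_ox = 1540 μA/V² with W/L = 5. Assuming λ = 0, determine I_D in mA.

V_SG = V_DD − V_G = 3.32 − 1.98 = 1.34 V, so V_ov = 1.34 − 0.993 = 0.347 V.
k_p = μ_pC_ox · (W/L) = 7.7 mA/V².
Assume saturation: I_D = ½ k_p V_ov² = 0.5 × 7.7 × 0.347² = 0.464 mA, giving V_SD = V_DD − I_D R_D = 3.32 − 0.464 × 1.74 = 2.51 V.
V_SD = 2.51 V ≥ V_ov = 0.347 V, confirming saturation.

I_D = 0.464 mA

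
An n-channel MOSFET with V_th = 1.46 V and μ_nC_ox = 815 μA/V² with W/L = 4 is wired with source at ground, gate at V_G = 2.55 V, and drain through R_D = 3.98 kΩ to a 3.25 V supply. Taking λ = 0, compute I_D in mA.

I_D = 0.757 mA

V_GS = V_G = 2.55 V, so V_ov = 2.55 − 1.46 = 1.09 V.
k_n = μ_nC_ox · (W/L) = 3.26 mA/V².
Assume saturation: I_D = ½ k_n V_ov² = 0.5 × 3.26 × 1.09² = 1.94 mA, giving V_DS = V_DD − I_D R_D = 3.25 − 1.94 × 3.98 = -4.46 V.
But -4.46 V < V_ov = 1.09 V, so the device is actually in triode.
In triode I_D = k_n[V_ov V_DS − ½ V_DS²] and I_D = (V_DD − V_DS)/R_D. Equating: 6.49 V_DS² − 15.14 V_DS + 3.25 = 0, giving V_DS = 0.239 V (the root below V_ov).
I_D = (3.25 − 0.239) / 3.98 = 0.757 mA.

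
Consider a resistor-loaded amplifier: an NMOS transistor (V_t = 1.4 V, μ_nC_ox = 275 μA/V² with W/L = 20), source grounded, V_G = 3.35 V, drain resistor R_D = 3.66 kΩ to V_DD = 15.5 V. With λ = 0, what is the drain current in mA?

V_GS = V_G = 3.35 V, so V_ov = 3.35 − 1.4 = 1.95 V.
k_n = μ_nC_ox · (W/L) = 5.5 mA/V².
Assume saturation: I_D = ½ k_n V_ov² = 0.5 × 5.5 × 1.95² = 10.5 mA, giving V_DS = V_DD − I_D R_D = 15.5 − 10.5 × 3.66 = -22.8 V.
But -22.8 V < V_ov = 1.95 V, so the device is actually in triode.
In triode I_D = k_n[V_ov V_DS − ½ V_DS²] and I_D = (V_DD − V_DS)/R_D. Equating: 10.1 V_DS² − 40.25 V_DS + 15.5 = 0, giving V_DS = 0.432 V (the root below V_ov).
I_D = (15.5 − 0.432) / 3.66 = 4.12 mA.

I_D = 4.12 mA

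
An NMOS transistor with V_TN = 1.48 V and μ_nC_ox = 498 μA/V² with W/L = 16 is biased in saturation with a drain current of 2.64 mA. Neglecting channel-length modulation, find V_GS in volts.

k_n = μ_nC_ox · (W/L) = 7.968 mA/V².
In saturation I_D = ½ k_n (V_GS − V_TN)², so V_GS − V_TN = √(2 I_D / k_n) = √(2 × 2.64 / 7.968) = 0.814 V.
V_GS = 1.48 + 0.814 = 2.29 V.

V_GS = 2.29 V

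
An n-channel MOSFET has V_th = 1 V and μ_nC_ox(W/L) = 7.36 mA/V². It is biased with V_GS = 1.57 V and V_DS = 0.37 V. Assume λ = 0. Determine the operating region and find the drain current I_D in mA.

V_ov = V_GS − V_th = 1.57 − 1 = 0.57 V.
Since V_DS = 0.37 V < V_ov = 0.57 V, the device is in the triode region.
I_D = k_n [V_ov · V_DS − ½ V_DS²] = 7.36 × [0.57 × 0.37 − 0.5 × 0.37²] = 1.05 mA.

Triode; I_D = 1.05 mA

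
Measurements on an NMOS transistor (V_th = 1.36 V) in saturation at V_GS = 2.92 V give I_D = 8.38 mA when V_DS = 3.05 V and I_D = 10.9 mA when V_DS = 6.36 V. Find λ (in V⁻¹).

λ = 0.126 V⁻¹

With V_GS fixed, I_D ∝ (1 + λ V_DS) in saturation, so I_D2/I_D1 = (1 + λ V_DS2)/(1 + λ V_DS1).
10.9/8.38 = 1.301 = (1 + 6.36 λ)/(1 + 3.05 λ).
Solving: λ (I_D1 V_DS2 − I_D2 V_DS1) = I_D2 − I_D1, so λ = (10.9 − 8.38) / (8.38 × 6.36 − 10.9 × 3.05) = 2.52 / 20.1 = 0.126 V⁻¹.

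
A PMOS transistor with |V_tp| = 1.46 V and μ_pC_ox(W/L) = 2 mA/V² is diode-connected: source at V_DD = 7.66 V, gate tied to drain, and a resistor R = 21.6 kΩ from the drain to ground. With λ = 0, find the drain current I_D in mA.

I_D = 0.263 mA

With gate tied to drain, V_SG = V_SD ≥ V_SG − |V_tp|, so the device is in saturation.
KCL at the drain: ½ k_p (V_SG − |V_tp|)² = (V_DD − V_SG)/R.
Let x = V_SG − 1.46. Then 21.6 x² + x − 6.2 = 0, giving x = 0.513 V (positive root), so V_SG = 1.97 V.
I_D = (V_DD − V_SG)/R = (7.66 − 1.97) / 21.6 = 0.263 mA.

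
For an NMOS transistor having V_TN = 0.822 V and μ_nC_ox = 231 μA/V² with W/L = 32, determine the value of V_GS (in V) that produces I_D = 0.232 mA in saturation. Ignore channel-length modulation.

k_n = μ_nC_ox · (W/L) = 7.392 mA/V².
In saturation I_D = ½ k_n (V_GS − V_TN)², so V_GS − V_TN = √(2 I_D / k_n) = √(2 × 0.232 / 7.392) = 0.251 V.
V_GS = 0.822 + 0.251 = 1.07 V.

V_GS = 1.07 V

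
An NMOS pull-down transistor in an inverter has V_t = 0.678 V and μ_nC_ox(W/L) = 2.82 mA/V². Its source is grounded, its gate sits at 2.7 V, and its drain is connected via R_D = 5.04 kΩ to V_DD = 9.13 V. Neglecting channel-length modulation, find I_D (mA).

V_GS = V_G = 2.7 V, so V_ov = 2.7 − 0.678 = 2.02 V.
Assume saturation: I_D = ½ k_n V_ov² = 0.5 × 2.82 × 2.02² = 5.76 mA, giving V_DS = V_DD − I_D R_D = 9.13 − 5.76 × 5.04 = -19.9 V.
But -19.9 V < V_ov = 2.02 V, so the device is actually in triode.
In triode I_D = k_n[V_ov V_DS − ½ V_DS²] and I_D = (V_DD − V_DS)/R_D. Equating: 7.11 V_DS² − 29.74 V_DS + 9.13 = 0, giving V_DS = 0.334 V (the root below V_ov).
I_D = (9.13 − 0.334) / 5.04 = 1.75 mA.

I_D = 1.75 mA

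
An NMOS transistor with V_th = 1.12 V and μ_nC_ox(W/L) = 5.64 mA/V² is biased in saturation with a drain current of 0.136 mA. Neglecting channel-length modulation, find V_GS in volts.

V_GS = 1.34 V

In saturation I_D = ½ k_n (V_GS − V_th)², so V_GS − V_th = √(2 I_D / k_n) = √(2 × 0.136 / 5.64) = 0.22 V.
V_GS = 1.12 + 0.22 = 1.34 V.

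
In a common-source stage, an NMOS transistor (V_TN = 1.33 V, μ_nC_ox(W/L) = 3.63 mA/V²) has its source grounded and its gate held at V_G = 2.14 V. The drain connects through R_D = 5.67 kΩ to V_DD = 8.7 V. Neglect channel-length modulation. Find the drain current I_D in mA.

I_D = 1.19 mA

V_GS = V_G = 2.14 V, so V_ov = 2.14 − 1.33 = 0.81 V.
Assume saturation: I_D = ½ k_n V_ov² = 0.5 × 3.63 × 0.81² = 1.19 mA, giving V_DS = V_DD − I_D R_D = 8.7 − 1.19 × 5.67 = 1.95 V.
V_DS = 1.95 V ≥ V_ov = 0.81 V, confirming saturation.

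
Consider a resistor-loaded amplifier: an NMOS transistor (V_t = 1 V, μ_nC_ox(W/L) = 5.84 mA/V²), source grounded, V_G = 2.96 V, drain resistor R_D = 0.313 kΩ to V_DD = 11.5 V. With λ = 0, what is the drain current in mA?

V_GS = V_G = 2.96 V, so V_ov = 2.96 − 1 = 1.96 V.
Assume saturation: I_D = ½ k_n V_ov² = 0.5 × 5.84 × 1.96² = 11.2 mA, giving V_DS = V_DD − I_D R_D = 11.5 − 11.2 × 0.313 = 7.99 V.
V_DS = 7.99 V ≥ V_ov = 1.96 V, confirming saturation.

I_D = 11.2 mA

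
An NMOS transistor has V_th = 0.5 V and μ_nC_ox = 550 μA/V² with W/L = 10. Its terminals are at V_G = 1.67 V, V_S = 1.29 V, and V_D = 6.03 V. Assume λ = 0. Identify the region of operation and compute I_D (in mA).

V_GS = V_G − V_S = 1.67 − 1.29 = 0.38 V; V_DS = V_D − V_S = 6.03 − 1.29 = 4.74 V.
V_GS = 0.38 V < V_th = 0.5 V, so the transistor is in cutoff.

Cutoff; I_D = 0 mA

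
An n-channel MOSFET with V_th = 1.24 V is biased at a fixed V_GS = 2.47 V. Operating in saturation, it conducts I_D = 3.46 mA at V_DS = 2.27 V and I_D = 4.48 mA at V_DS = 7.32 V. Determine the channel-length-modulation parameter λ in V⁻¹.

λ = 0.0673 V⁻¹

With V_GS fixed, I_D ∝ (1 + λ V_DS) in saturation, so I_D2/I_D1 = (1 + λ V_DS2)/(1 + λ V_DS1).
4.48/3.46 = 1.295 = (1 + 7.32 λ)/(1 + 2.27 λ).
Solving: λ (I_D1 V_DS2 − I_D2 V_DS1) = I_D2 − I_D1, so λ = (4.48 − 3.46) / (3.46 × 7.32 − 4.48 × 2.27) = 1.02 / 15.2 = 0.0673 V⁻¹.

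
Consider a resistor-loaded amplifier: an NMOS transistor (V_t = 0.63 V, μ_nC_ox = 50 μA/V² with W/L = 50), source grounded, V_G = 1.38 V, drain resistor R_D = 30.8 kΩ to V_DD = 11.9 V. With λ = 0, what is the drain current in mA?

I_D = 0.379 mA

V_GS = V_G = 1.38 V, so V_ov = 1.38 − 0.63 = 0.75 V.
k_n = μ_nC_ox · (W/L) = 2.5 mA/V².
Assume saturation: I_D = ½ k_n V_ov² = 0.5 × 2.5 × 0.75² = 0.703 mA, giving V_DS = V_DD − I_D R_D = 11.9 − 0.703 × 30.8 = -9.76 V.
But -9.76 V < V_ov = 0.75 V, so the device is actually in triode.
In triode I_D = k_n[V_ov V_DS − ½ V_DS²] and I_D = (V_DD − V_DS)/R_D. Equating: 38.5 V_DS² − 58.75 V_DS + 11.9 = 0, giving V_DS = 0.24 V (the root below V_ov).
I_D = (11.9 − 0.24) / 30.8 = 0.379 mA.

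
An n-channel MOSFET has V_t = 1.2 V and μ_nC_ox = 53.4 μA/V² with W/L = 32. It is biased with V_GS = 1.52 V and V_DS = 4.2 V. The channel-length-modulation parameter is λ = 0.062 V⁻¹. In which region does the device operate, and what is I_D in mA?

Saturation; I_D = 0.110 mA

k_n = μ_nC_ox · (W/L) = 1.709 mA/V².
V_ov = V_GS − V_t = 1.52 − 1.2 = 0.32 V.
Since V_DS = 4.2 V ≥ V_ov = 0.32 V, the device is in saturation.
I_D = ½ k_n V_ov² (1 + λ V_DS) = 0.5 × 1.709 × 0.32² × (1 + 0.062 × 4.2) = 0.11 mA.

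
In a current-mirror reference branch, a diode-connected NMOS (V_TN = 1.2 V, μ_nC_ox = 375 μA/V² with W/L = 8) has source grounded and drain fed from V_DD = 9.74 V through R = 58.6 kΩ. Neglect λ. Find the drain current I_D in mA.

With gate tied to drain, V_GS = V_DS ≥ V_GS − V_TN, so the device is in saturation.
k_n = μ_nC_ox · (W/L) = 3 mA/V².
KCL at the drain: ½ k_n (V_GS − V_TN)² = (V_DD − V_GS)/R.
Let x = V_GS − 1.2. Then 87.9 x² + x − 8.54 = 0, giving x = 0.306 V (positive root), so V_GS = 1.51 V.
I_D = (V_DD − V_GS)/R = (9.74 − 1.51) / 58.6 = 0.141 mA.

I_D = 0.141 mA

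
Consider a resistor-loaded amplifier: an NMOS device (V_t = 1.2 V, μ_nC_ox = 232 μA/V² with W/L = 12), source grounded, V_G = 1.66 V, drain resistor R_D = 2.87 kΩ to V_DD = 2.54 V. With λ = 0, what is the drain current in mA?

I_D = 0.295 mA

V_GS = V_G = 1.66 V, so V_ov = 1.66 − 1.2 = 0.46 V.
k_n = μ_nC_ox · (W/L) = 2.784 mA/V².
Assume saturation: I_D = ½ k_n V_ov² = 0.5 × 2.784 × 0.46² = 0.295 mA, giving V_DS = V_DD − I_D R_D = 2.54 − 0.295 × 2.87 = 1.69 V.
V_DS = 1.69 V ≥ V_ov = 0.46 V, confirming saturation.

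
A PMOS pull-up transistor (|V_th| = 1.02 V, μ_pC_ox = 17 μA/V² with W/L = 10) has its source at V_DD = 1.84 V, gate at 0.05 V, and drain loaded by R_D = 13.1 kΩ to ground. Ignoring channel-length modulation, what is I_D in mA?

I_D = 0.0504 mA

V_SG = V_DD − V_G = 1.84 − 0.05 = 1.79 V, so V_ov = 1.79 − 1.02 = 0.77 V.
k_p = μ_pC_ox · (W/L) = 0.17 mA/V².
Assume saturation: I_D = ½ k_p V_ov² = 0.5 × 0.17 × 0.77² = 0.0504 mA, giving V_SD = V_DD − I_D R_D = 1.84 − 0.0504 × 13.1 = 1.18 V.
V_SD = 1.18 V ≥ V_ov = 0.77 V, confirming saturation.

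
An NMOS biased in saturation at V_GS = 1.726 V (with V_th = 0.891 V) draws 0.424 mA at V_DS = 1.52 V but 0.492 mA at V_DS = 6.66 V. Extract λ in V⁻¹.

With V_GS fixed, I_D ∝ (1 + λ V_DS) in saturation, so I_D2/I_D1 = (1 + λ V_DS2)/(1 + λ V_DS1).
0.492/0.424 = 1.16 = (1 + 6.66 λ)/(1 + 1.52 λ).
Solving: λ (I_D1 V_DS2 − I_D2 V_DS1) = I_D2 − I_D1, so λ = (0.492 − 0.424) / (0.424 × 6.66 − 0.492 × 1.52) = 0.068 / 2.08 = 0.0328 V⁻¹.

λ = 0.0328 V⁻¹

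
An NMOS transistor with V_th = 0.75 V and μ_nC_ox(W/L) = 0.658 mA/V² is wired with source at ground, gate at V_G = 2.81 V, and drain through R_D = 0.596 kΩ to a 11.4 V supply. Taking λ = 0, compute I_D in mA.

I_D = 1.40 mA

V_GS = V_G = 2.81 V, so V_ov = 2.81 − 0.75 = 2.06 V.
Assume saturation: I_D = ½ k_n V_ov² = 0.5 × 0.658 × 2.06² = 1.4 mA, giving V_DS = V_DD − I_D R_D = 11.4 − 1.4 × 0.596 = 10.6 V.
V_DS = 10.6 V ≥ V_ov = 2.06 V, confirming saturation.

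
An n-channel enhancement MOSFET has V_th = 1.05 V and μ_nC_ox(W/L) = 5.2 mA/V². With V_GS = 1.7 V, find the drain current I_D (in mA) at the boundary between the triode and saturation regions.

I_D = 1.10 mA

At the boundary V_DS = V_ov = V_GS − V_th = 1.7 − 1.05 = 0.65 V.
I_D = ½ k_n V_ov² = 0.5 × 5.2 × 0.65² = 1.1 mA.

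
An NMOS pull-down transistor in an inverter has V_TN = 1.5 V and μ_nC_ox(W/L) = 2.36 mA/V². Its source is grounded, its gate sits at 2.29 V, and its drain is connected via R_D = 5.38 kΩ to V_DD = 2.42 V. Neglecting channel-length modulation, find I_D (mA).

I_D = 0.402 mA

V_GS = V_G = 2.29 V, so V_ov = 2.29 − 1.5 = 0.79 V.
Assume saturation: I_D = ½ k_n V_ov² = 0.5 × 2.36 × 0.79² = 0.736 mA, giving V_DS = V_DD − I_D R_D = 2.42 − 0.736 × 5.38 = -1.54 V.
But -1.54 V < V_ov = 0.79 V, so the device is actually in triode.
In triode I_D = k_n[V_ov V_DS − ½ V_DS²] and I_D = (V_DD − V_DS)/R_D. Equating: 6.35 V_DS² − 11.03 V_DS + 2.42 = 0, giving V_DS = 0.258 V (the root below V_ov).
I_D = (2.42 − 0.258) / 5.38 = 0.402 mA.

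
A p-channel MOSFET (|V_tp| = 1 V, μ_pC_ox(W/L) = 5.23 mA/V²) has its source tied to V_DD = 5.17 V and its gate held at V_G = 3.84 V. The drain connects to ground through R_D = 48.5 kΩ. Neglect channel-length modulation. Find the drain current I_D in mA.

I_D = 0.105 mA

V_SG = V_DD − V_G = 5.17 − 3.84 = 1.33 V, so V_ov = 1.33 − 1 = 0.33 V.
Assume saturation: I_D = ½ k_p V_ov² = 0.5 × 5.23 × 0.33² = 0.285 mA, giving V_SD = V_DD − I_D R_D = 5.17 − 0.285 × 48.5 = -8.64 V.
But -8.64 V < V_ov = 0.33 V, so the device is actually in triode.
In triode I_D = k_p[V_ov V_SD − ½ V_SD²] and I_D = (V_DD − V_SD)/R_D. Equating: 127 V_SD² − 84.71 V_SD + 5.17 = 0, giving V_SD = 0.0679 V (the root below V_ov).
I_D = (5.17 − 0.0679) / 48.5 = 0.105 mA.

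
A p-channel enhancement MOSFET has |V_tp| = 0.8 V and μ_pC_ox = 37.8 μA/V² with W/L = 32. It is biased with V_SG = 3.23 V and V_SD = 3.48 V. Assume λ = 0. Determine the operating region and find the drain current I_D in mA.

k_p = μ_pC_ox · (W/L) = 1.21 mA/V².
V_ov = V_SG − |V_tp| = 3.23 − 0.8 = 2.43 V.
Since V_SD = 3.48 V ≥ V_ov = 2.43 V, the device is in saturation.
I_D = ½ k_p V_ov² = 0.5 × 1.21 × 2.43² = 3.57 mA.

Saturation; I_D = 3.57 mA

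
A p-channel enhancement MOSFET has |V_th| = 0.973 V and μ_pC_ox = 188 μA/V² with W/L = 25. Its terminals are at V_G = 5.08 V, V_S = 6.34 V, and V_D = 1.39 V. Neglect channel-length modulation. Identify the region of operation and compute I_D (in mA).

V_SG = V_S − V_G = 6.34 − 5.08 = 1.26 V; V_SD = V_S − V_D = 6.34 − 1.39 = 4.95 V.
k_p = μ_pC_ox · (W/L) = 4.7 mA/V².
V_ov = V_SG − |V_th| = 1.26 − 0.973 = 0.287 V.
Since V_SD = 4.95 V ≥ V_ov = 0.287 V, the device is in saturation.
I_D = ½ k_p V_ov² = 0.5 × 4.7 × 0.287² = 0.194 mA.

Saturation; I_D = 0.194 mA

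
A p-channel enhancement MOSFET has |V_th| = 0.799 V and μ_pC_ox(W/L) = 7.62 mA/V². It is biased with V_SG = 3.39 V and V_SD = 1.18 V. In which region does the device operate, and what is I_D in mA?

V_ov = V_SG − |V_th| = 3.39 − 0.799 = 2.59 V.
Since V_SD = 1.18 V < V_ov = 2.59 V, the device is in the triode region.
I_D = k_p [V_ov · V_SD − ½ V_SD²] = 7.62 × [2.59 × 1.18 − 0.5 × 1.18²] = 18 mA.

Triode; I_D = 18.0 mA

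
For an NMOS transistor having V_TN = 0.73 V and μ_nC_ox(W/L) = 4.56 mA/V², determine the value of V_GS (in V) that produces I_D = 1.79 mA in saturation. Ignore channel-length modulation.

In saturation I_D = ½ k_n (V_GS − V_TN)², so V_GS − V_TN = √(2 I_D / k_n) = √(2 × 1.79 / 4.56) = 0.886 V.
V_GS = 0.73 + 0.886 = 1.62 V.

V_GS = 1.62 V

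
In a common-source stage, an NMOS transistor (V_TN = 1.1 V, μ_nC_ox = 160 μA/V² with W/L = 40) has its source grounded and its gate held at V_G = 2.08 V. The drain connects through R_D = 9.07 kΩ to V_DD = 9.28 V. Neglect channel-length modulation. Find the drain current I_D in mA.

V_GS = V_G = 2.08 V, so V_ov = 2.08 − 1.1 = 0.98 V.
k_n = μ_nC_ox · (W/L) = 6.4 mA/V².
Assume saturation: I_D = ½ k_n V_ov² = 0.5 × 6.4 × 0.98² = 3.07 mA, giving V_DS = V_DD − I_D R_D = 9.28 − 3.07 × 9.07 = -18.6 V.
But -18.6 V < V_ov = 0.98 V, so the device is actually in triode.
In triode I_D = k_n[V_ov V_DS − ½ V_DS²] and I_D = (V_DD − V_DS)/R_D. Equating: 29 V_DS² − 57.89 V_DS + 9.28 = 0, giving V_DS = 0.176 V (the root below V_ov).
I_D = (9.28 − 0.176) / 9.07 = 1 mA.

I_D = 1.00 mA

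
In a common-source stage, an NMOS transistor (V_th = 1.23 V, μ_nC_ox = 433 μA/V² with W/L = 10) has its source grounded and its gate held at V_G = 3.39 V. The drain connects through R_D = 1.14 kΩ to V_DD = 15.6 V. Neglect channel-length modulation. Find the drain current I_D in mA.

V_GS = V_G = 3.39 V, so V_ov = 3.39 − 1.23 = 2.16 V.
k_n = μ_nC_ox · (W/L) = 4.33 mA/V².
Assume saturation: I_D = ½ k_n V_ov² = 0.5 × 4.33 × 2.16² = 10.1 mA, giving V_DS = V_DD − I_D R_D = 15.6 − 10.1 × 1.14 = 4.08 V.
V_DS = 4.08 V ≥ V_ov = 2.16 V, confirming saturation.

I_D = 10.1 mA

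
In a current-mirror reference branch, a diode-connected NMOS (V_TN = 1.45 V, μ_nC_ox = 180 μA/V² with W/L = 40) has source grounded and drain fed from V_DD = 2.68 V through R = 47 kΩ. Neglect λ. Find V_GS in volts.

V_GS = 1.53 V

With gate tied to drain, V_GS = V_DS ≥ V_GS − V_TN, so the device is in saturation.
k_n = μ_nC_ox · (W/L) = 7.2 mA/V².
KCL at the drain: ½ k_n (V_GS − V_TN)² = (V_DD − V_GS)/R.
Let x = V_GS − 1.45. Then 169 x² + x − 1.23 = 0, giving x = 0.0824 V (positive root), so V_GS = 1.53 V.
I_D = (V_DD − V_GS)/R = (2.68 − 1.53) / 47 = 0.0244 mA.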